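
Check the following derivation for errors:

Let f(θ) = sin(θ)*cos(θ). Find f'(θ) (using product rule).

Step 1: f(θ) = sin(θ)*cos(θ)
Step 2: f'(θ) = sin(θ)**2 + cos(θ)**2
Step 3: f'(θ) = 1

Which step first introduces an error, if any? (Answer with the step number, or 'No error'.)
Step 2

Step 2 is incorrect due to a sign flip.
The step shows: sin(θ)**2 + cos(θ)**2
The correct value should be: -sin(θ)**2 + cos(θ)**2

Explanation: The sign of one term was flipped: the term -sin(θ)**2 was incorrectly written as sin(θ)**2
The later steps are derived from this incorrect expression, so the error originates in Step 2.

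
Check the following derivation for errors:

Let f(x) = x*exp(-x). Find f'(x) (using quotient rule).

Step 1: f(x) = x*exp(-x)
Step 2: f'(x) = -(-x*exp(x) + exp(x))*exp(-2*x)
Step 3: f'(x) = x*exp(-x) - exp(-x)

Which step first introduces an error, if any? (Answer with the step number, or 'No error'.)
Step 2

Step 2 is incorrect due to a sign flip.
The step shows: -(-x*exp(x) + exp(x))*exp(-2*x)
The correct value should be: (-x*exp(x) + exp(x))*exp(-2*x)

Explanation: The sign of the whole expression was flipped: the term (-x*exp(x) + exp(x))*exp(-2*x) was incorrectly written as -(-x*exp(x) + exp(x))*exp(-2*x)
The later steps are derived from this incorrect expression, so the error originates in Step 2.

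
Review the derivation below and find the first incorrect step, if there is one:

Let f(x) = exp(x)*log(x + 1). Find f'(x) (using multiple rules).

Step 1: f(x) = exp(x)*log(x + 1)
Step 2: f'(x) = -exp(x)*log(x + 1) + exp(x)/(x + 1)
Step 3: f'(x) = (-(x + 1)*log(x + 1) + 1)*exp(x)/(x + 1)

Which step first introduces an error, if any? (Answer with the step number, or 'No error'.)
Step 2

Step 2 is incorrect due to a sign flip.
The step shows: -exp(x)*log(x + 1) + exp(x)/(x + 1)
The correct value should be: exp(x)*log(x + 1) + exp(x)/(x + 1)

Explanation: The sign of one term was flipped: the term exp(x)*log(x + 1) was incorrectly written as -exp(x)*log(x + 1)
The later steps are derived from this incorrect expression, so the error originates in Step 2.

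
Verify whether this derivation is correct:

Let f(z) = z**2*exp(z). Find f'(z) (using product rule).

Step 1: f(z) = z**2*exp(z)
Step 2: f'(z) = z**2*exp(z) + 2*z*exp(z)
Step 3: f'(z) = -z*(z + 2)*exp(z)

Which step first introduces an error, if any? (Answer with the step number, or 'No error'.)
Step 3

Step 3 is incorrect due to a sign flip.
The step shows: -z*(z + 2)*exp(z)
The correct value should be: z*(z + 2)*exp(z)

Explanation: The sign of the whole expression was flipped: the term z*(z + 2)*exp(z) was incorrectly written as -z*(z + 2)*exp(z)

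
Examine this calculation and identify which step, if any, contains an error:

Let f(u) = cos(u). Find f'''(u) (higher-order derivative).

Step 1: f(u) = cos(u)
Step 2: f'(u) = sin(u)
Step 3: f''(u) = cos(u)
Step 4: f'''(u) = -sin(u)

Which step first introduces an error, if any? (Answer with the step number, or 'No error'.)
Step 2

Step 2 is incorrect due to a sign flip.
The step shows: sin(u)
The correct value should be: -sin(u)

Explanation: The sign of the whole expression was flipped: the term -sin(u) was incorrectly written as sin(u)
The later steps are derived from this incorrect expression, so the error originates in Step 2.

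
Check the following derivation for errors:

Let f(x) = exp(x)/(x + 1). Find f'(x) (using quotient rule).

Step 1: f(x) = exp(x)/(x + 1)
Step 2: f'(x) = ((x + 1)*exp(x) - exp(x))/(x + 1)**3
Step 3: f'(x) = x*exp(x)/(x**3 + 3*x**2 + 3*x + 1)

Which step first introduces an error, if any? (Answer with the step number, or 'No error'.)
Step 2

Step 2 is incorrect due to a wrong exponent.
The step shows: ((x + 1)*exp(x) - exp(x))/(x + 1)**3
The correct value should be: ((x + 1)*exp(x) - exp(x))/(x + 1)**2

Explanation: The exponent -2 on x + 1 was incorrectly written as -3: the term ((x + 1)*exp(x) - exp(x))/(x + 1)**2 was incorrectly written as ((x + 1)*exp(x) - exp(x))/(x + 1)**3
The later steps are derived from this incorrect expression, so the error originates in Step 2.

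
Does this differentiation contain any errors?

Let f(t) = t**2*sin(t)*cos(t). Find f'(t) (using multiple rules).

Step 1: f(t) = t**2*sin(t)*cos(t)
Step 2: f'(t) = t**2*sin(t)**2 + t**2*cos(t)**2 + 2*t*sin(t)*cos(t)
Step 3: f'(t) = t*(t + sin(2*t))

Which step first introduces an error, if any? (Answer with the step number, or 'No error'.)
Step 2

Step 2 is incorrect due to a sign flip.
The step shows: t**2*sin(t)**2 + t**2*cos(t)**2 + 2*t*sin(t)*cos(t)
The correct value should be: -t**2*sin(t)**2 + t**2*cos(t)**2 + 2*t*sin(t)*cos(t)

Explanation: The sign of one term was flipped: the term -t**2*sin(t)**2 was incorrectly written as t**2*sin(t)**2
The later steps are derived from this incorrect expression, so the error originates in Step 2.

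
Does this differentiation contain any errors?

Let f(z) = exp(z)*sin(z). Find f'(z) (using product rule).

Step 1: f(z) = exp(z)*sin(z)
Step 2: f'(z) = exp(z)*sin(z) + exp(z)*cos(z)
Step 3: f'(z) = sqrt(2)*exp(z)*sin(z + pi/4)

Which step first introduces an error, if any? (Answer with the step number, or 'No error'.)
No error

All steps in this derivation are correct.
The final answer f'(z) = sqrt(2)*exp(z)*sin(z + pi/4) is valid.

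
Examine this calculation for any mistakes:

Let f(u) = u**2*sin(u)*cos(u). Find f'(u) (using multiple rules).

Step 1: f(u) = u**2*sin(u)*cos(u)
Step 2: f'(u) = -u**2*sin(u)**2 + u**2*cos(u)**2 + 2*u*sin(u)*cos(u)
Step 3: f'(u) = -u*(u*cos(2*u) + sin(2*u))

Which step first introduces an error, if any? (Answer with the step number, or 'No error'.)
Step 3

Step 3 is incorrect due to a sign flip.
The step shows: -u*(u*cos(2*u) + sin(2*u))
The correct value should be: u*(u*cos(2*u) + sin(2*u))

Explanation: The sign of the whole expression was flipped: the term u*(u*cos(2*u) + sin(2*u)) was incorrectly written as -u*(u*cos(2*u) + sin(2*u))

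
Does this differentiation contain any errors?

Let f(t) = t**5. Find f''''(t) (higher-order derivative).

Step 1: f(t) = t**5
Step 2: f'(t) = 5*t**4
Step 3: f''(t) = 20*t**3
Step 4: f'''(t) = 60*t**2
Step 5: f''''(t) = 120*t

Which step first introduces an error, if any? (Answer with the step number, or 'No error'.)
No error

All steps in this derivation are correct.
The final answer f''''(t) = 120*t is valid.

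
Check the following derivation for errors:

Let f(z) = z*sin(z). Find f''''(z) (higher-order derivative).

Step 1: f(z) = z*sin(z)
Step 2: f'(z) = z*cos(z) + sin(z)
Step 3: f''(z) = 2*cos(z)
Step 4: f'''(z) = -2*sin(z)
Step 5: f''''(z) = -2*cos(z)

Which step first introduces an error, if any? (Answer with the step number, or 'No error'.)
Step 3

Step 3 is incorrect due to a dropped term.
The step shows: 2*cos(z)
The correct value should be: -z*sin(z) + 2*cos(z)

Explanation: A term was dropped: the term -z*sin(z) was incorrectly omitted
The later steps are derived from this incorrect expression, so the error originates in Step 3.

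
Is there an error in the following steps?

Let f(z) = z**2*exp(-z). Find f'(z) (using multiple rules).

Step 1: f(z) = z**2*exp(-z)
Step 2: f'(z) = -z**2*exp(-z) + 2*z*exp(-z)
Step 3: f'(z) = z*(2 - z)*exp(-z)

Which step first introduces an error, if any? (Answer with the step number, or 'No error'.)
No error

All steps in this derivation are correct.
The final answer f'(z) = z*(2 - z)*exp(-z) is valid.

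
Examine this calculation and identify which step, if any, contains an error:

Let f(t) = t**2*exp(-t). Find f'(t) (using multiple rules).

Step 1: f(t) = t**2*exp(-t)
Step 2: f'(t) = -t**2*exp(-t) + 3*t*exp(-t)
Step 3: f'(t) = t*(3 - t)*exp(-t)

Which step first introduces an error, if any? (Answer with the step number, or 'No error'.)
Step 2

Step 2 is incorrect due to a wrong coefficient.
The step shows: -t**2*exp(-t) + 3*t*exp(-t)
The correct value should be: -t**2*exp(-t) + 2*t*exp(-t)

Explanation: The coefficient 2 was incorrectly written as 3: the term 2*t*exp(-t) was incorrectly written as 3*t*exp(-t)
The later steps are derived from this incorrect expression, so the error originates in Step 2.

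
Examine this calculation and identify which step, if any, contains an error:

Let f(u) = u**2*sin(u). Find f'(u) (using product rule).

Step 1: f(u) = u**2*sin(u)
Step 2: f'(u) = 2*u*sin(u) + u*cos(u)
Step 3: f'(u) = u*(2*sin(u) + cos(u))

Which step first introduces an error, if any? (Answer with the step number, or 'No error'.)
Step 2

Step 2 is incorrect due to a wrong exponent.
The step shows: 2*u*sin(u) + u*cos(u)
The correct value should be: u**2*cos(u) + 2*u*sin(u)

Explanation: The exponent 2 on u was incorrectly written as 1: the term u**2*cos(u) was incorrectly written as u*cos(u)
The later steps are derived from this incorrect expression, so the error originates in Step 2.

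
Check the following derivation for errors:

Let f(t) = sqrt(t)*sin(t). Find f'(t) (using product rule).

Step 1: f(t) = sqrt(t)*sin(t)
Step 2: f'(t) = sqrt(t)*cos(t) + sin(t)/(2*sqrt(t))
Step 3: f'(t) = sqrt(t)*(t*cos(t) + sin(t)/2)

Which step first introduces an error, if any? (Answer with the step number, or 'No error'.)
Step 3

Step 3 is incorrect due to a wrong exponent.
The step shows: sqrt(t)*(t*cos(t) + sin(t)/2)
The correct value should be: (t*cos(t) + sin(t)/2)/sqrt(t)

Explanation: The exponent -1/2 on t was incorrectly written as 1/2: the term (t*cos(t) + sin(t)/2)/sqrt(t) was incorrectly written as sqrt(t)*(t*cos(t) + sin(t)/2)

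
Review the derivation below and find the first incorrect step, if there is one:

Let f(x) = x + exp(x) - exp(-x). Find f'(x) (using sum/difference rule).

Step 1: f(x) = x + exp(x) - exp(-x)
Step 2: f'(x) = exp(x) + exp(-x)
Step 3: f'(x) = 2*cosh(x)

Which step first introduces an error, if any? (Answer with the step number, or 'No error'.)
Step 2

Step 2 is incorrect due to a dropped term.
The step shows: exp(x) + exp(-x)
The correct value should be: exp(x) + 1 + exp(-x)

Explanation: A term was dropped: the term 1 was incorrectly omitted
The later steps are derived from this incorrect expression, so the error originates in Step 2.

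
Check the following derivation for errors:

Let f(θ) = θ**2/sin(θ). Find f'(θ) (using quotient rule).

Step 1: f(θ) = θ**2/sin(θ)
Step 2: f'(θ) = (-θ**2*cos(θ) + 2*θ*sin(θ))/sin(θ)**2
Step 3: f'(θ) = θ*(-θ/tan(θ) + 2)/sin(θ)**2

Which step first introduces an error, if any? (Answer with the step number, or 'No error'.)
Step 3

Step 3 is incorrect due to a wrong exponent.
The step shows: θ*(-θ/tan(θ) + 2)/sin(θ)**2
The correct value should be: θ*(-θ/tan(θ) + 2)/sin(θ)

Explanation: The exponent -1 on sin(θ) was incorrectly written as -2: the term θ*(-θ/tan(θ) + 2)/sin(θ) was incorrectly written as θ*(-θ/tan(θ) + 2)/sin(θ)**2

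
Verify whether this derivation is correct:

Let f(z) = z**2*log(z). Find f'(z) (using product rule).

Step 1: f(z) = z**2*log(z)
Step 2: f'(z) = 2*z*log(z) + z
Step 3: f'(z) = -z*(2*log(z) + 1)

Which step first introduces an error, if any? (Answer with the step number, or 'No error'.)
Step 3

Step 3 is incorrect due to a sign flip.
The step shows: -z*(2*log(z) + 1)
The correct value should be: z*(2*log(z) + 1)

Explanation: The sign of the whole expression was flipped: the term z*(2*log(z) + 1) was incorrectly written as -z*(2*log(z) + 1)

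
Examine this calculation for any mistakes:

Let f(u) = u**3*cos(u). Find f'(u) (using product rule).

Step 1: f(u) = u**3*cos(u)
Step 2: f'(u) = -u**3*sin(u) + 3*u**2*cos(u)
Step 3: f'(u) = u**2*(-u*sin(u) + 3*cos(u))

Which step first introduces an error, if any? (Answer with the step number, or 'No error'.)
No error

All steps in this derivation are correct.
The final answer f'(u) = u**2*(-u*sin(u) + 3*cos(u)) is valid.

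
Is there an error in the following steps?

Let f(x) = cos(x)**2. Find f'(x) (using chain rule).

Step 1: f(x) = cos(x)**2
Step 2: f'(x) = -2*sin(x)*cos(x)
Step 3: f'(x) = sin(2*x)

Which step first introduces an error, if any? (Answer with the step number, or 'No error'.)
Step 3

Step 3 is incorrect due to a sign flip.
The step shows: sin(2*x)
The correct value should be: -sin(2*x)

Explanation: The sign of the whole expression was flipped: the term -sin(2*x) was incorrectly written as sin(2*x)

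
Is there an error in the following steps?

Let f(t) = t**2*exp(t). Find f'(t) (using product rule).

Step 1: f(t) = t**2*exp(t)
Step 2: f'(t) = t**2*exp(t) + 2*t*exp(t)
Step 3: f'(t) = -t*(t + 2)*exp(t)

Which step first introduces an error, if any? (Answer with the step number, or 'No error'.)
Step 3

Step 3 is incorrect due to a sign flip.
The step shows: -t*(t + 2)*exp(t)
The correct value should be: t*(t + 2)*exp(t)

Explanation: The sign of the whole expression was flipped: the term t*(t + 2)*exp(t) was incorrectly written as -t*(t + 2)*exp(t)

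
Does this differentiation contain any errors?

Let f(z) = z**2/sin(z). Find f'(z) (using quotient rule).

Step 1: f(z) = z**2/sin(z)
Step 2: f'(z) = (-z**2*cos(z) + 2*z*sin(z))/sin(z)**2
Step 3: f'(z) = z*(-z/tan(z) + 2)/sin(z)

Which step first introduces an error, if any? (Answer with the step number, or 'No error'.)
No error

All steps in this derivation are correct.
The final answer f'(z) = z*(-z/tan(z) + 2)/sin(z) is valid.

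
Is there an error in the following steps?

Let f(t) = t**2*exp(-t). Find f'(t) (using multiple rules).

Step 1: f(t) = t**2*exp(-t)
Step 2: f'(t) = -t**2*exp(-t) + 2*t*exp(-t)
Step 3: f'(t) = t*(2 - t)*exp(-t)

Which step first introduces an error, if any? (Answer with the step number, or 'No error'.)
No error

All steps in this derivation are correct.
The final answer f'(t) = t*(2 - t)*exp(-t) is valid.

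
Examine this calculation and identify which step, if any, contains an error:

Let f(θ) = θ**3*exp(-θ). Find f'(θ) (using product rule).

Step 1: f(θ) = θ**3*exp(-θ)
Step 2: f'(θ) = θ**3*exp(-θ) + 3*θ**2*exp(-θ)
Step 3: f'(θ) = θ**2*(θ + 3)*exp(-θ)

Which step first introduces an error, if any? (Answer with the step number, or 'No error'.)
Step 2

Step 2 is incorrect due to a sign flip.
The step shows: θ**3*exp(-θ) + 3*θ**2*exp(-θ)
The correct value should be: -θ**3*exp(-θ) + 3*θ**2*exp(-θ)

Explanation: The sign of one term was flipped: the term -θ**3*exp(-θ) was incorrectly written as θ**3*exp(-θ)
The later steps are derived from this incorrect expression, so the error originates in Step 2.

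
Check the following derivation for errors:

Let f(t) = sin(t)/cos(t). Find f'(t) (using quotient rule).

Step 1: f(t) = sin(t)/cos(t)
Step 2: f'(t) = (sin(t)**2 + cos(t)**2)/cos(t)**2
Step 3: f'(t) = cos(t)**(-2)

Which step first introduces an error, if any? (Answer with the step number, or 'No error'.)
No error

All steps in this derivation are correct.
The final answer f'(t) = cos(t)**(-2) is valid.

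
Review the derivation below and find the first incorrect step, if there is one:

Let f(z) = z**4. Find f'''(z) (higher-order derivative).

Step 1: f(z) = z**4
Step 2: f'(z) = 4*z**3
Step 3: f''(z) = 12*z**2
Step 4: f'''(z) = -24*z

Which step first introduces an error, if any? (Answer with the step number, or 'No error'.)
Step 4

Step 4 is incorrect due to a sign flip.
The step shows: -24*z
The correct value should be: 24*z

Explanation: The sign of the whole expression was flipped: the term 24*z was incorrectly written as -24*z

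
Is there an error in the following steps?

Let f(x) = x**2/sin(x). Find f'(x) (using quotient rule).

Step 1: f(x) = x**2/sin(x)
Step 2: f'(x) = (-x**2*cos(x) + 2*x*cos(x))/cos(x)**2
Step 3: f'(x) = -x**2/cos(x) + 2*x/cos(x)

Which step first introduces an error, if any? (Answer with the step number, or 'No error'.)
Step 2

Step 2 is incorrect due to a wrong trig function.
The step shows: (-x**2*cos(x) + 2*x*cos(x))/cos(x)**2
The correct value should be: (-x**2*cos(x) + 2*x*sin(x))/sin(x)**2

Explanation: sin(x) was incorrectly written as cos(x): the term (-x**2*cos(x) + 2*x*sin(x))/sin(x)**2 was incorrectly written as (-x**2*cos(x) + 2*x*cos(x))/cos(x)**2
The later steps are derived from this incorrect expression, so the error originates in Step 2.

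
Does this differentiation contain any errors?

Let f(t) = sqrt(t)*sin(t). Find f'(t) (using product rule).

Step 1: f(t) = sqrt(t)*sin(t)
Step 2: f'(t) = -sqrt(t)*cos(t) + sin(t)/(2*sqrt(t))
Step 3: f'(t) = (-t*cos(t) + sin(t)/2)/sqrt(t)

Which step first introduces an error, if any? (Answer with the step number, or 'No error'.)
Step 2

Step 2 is incorrect due to a sign flip.
The step shows: -sqrt(t)*cos(t) + sin(t)/(2*sqrt(t))
The correct value should be: sqrt(t)*cos(t) + sin(t)/(2*sqrt(t))

Explanation: The sign of one term was flipped: the term sqrt(t)*cos(t) was incorrectly written as -sqrt(t)*cos(t)
The later steps are derived from this incorrect expression, so the error originates in Step 2.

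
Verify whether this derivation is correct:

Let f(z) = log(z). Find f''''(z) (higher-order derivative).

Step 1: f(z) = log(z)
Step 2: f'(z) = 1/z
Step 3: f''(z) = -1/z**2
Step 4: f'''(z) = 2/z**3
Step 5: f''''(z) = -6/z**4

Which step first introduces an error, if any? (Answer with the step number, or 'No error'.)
No error

All steps in this derivation are correct.
The final answer f''''(z) = -6/z**4 is valid.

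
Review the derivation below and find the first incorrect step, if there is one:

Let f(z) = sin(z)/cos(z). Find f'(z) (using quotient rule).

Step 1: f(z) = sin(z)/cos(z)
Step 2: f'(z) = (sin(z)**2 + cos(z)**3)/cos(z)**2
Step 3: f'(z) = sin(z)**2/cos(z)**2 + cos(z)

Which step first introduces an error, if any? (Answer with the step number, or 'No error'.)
Step 2

Step 2 is incorrect due to a wrong exponent.
The step shows: (sin(z)**2 + cos(z)**3)/cos(z)**2
The correct value should be: (sin(z)**2 + cos(z)**2)/cos(z)**2

Explanation: The exponent 2 on cos(z) was incorrectly written as 3: the term (sin(z)**2 + cos(z)**2)/cos(z)**2 was incorrectly written as (sin(z)**2 + cos(z)**3)/cos(z)**2
The later steps are derived from this incorrect expression, so the error originates in Step 2.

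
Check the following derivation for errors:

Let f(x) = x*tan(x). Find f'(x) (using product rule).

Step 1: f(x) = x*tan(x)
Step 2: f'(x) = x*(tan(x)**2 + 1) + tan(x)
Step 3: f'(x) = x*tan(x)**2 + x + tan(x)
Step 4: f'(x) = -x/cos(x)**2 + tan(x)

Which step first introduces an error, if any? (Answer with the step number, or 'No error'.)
Step 4

Step 4 is incorrect due to a sign flip.
The step shows: -x/cos(x)**2 + tan(x)
The correct value should be: x/cos(x)**2 + tan(x)

Explanation: The sign of one term was flipped: the term x/cos(x)**2 was incorrectly written as -x/cos(x)**2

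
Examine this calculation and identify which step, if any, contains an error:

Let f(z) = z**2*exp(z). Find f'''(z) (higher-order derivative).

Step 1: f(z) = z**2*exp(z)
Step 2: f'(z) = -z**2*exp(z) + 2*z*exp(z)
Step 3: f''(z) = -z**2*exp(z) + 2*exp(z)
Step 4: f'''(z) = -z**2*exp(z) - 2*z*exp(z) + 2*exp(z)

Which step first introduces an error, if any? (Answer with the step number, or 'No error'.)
Step 2

Step 2 is incorrect due to a sign flip.
The step shows: -z**2*exp(z) + 2*z*exp(z)
The correct value should be: z**2*exp(z) + 2*z*exp(z)

Explanation: The sign of one term was flipped: the term z**2*exp(z) was incorrectly written as -z**2*exp(z)
The later steps are derived from this incorrect expression, so the error originates in Step 2.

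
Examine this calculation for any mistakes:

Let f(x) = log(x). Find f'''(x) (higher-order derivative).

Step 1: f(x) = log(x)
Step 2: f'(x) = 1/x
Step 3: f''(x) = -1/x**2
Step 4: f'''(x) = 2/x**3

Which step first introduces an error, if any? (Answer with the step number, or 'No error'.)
No error

All steps in this derivation are correct.
The final answer f'''(x) = 2/x**3 is valid.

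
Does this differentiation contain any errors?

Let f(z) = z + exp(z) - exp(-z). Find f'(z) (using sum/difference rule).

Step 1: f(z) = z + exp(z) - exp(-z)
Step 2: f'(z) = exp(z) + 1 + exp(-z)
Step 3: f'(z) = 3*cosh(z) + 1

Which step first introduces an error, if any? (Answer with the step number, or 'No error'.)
Step 3

Step 3 is incorrect due to a wrong coefficient.
The step shows: 3*cosh(z) + 1
The correct value should be: 2*cosh(z) + 1

Explanation: The coefficient 2 was incorrectly written as 3: the term 2*cosh(z) was incorrectly written as 3*cosh(z)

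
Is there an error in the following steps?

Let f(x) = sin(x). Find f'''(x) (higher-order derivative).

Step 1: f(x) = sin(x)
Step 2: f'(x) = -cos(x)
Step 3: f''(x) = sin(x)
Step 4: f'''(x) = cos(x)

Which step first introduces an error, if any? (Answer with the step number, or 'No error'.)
Step 2

Step 2 is incorrect due to a sign flip.
The step shows: -cos(x)
The correct value should be: cos(x)

Explanation: The sign of the whole expression was flipped: the term cos(x) was incorrectly written as -cos(x)
The later steps are derived from this incorrect expression, so the error originates in Step 2.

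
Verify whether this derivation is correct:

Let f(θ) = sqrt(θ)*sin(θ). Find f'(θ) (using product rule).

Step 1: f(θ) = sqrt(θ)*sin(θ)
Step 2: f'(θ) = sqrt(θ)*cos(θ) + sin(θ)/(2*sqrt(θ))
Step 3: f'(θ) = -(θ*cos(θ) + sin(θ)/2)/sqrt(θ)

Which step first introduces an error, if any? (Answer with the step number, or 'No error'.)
Step 3

Step 3 is incorrect due to a sign flip.
The step shows: -(θ*cos(θ) + sin(θ)/2)/sqrt(θ)
The correct value should be: (θ*cos(θ) + sin(θ)/2)/sqrt(θ)

Explanation: The sign of the whole expression was flipped: the term (θ*cos(θ) + sin(θ)/2)/sqrt(θ) was incorrectly written as -(θ*cos(θ) + sin(θ)/2)/sqrt(θ)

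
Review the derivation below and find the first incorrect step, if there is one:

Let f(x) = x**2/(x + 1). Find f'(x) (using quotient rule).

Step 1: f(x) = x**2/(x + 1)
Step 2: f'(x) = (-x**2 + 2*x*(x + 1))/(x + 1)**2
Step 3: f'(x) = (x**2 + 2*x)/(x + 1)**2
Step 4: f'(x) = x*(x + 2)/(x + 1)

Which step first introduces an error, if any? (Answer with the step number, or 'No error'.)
Step 4

Step 4 is incorrect due to a wrong exponent.
The step shows: x*(x + 2)/(x + 1)
The correct value should be: x*(x + 2)/(x + 1)**2

Explanation: The exponent -2 on x + 1 was incorrectly written as -1: the term x*(x + 2)/(x + 1)**2 was incorrectly written as x*(x + 2)/(x + 1)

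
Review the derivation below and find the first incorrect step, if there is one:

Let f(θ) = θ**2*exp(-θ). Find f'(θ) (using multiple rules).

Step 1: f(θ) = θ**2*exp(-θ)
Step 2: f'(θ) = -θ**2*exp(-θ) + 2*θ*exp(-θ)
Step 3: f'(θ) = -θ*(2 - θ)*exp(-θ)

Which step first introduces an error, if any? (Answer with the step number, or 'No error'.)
Step 3

Step 3 is incorrect due to a sign flip.
The step shows: -θ*(2 - θ)*exp(-θ)
The correct value should be: θ*(2 - θ)*exp(-θ)

Explanation: The sign of the whole expression was flipped: the term θ*(2 - θ)*exp(-θ) was incorrectly written as -θ*(2 - θ)*exp(-θ)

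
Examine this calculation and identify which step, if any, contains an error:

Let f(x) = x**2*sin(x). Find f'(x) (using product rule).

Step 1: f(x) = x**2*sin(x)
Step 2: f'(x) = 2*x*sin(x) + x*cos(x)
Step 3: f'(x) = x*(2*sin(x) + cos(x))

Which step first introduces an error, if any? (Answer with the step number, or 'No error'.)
Step 2

Step 2 is incorrect due to a wrong exponent.
The step shows: 2*x*sin(x) + x*cos(x)
The correct value should be: x**2*cos(x) + 2*x*sin(x)

Explanation: The exponent 2 on x was incorrectly written as 1: the term x**2*cos(x) was incorrectly written as x*cos(x)
The later steps are derived from this incorrect expression, so the error originates in Step 2.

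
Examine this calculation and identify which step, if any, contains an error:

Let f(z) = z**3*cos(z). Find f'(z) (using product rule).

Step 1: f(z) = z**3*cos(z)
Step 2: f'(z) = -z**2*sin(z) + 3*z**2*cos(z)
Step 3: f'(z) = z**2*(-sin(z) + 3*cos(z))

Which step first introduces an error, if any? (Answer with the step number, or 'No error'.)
Step 2

Step 2 is incorrect due to a wrong exponent.
The step shows: -z**2*sin(z) + 3*z**2*cos(z)
The correct value should be: -z**3*sin(z) + 3*z**2*cos(z)

Explanation: The exponent 3 on z was incorrectly written as 2: the term -z**3*sin(z) was incorrectly written as -z**2*sin(z)
The later steps are derived from this incorrect expression, so the error originates in Step 2.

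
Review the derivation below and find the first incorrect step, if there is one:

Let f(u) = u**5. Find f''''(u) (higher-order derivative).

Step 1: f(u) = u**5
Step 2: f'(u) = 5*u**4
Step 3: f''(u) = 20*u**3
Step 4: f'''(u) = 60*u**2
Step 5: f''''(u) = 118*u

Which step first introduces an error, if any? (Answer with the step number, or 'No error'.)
Step 5

Step 5 is incorrect due to a wrong coefficient.
The step shows: 118*u
The correct value should be: 120*u

Explanation: The coefficient 120 was incorrectly written as 118: the term 120*u was incorrectly written as 118*u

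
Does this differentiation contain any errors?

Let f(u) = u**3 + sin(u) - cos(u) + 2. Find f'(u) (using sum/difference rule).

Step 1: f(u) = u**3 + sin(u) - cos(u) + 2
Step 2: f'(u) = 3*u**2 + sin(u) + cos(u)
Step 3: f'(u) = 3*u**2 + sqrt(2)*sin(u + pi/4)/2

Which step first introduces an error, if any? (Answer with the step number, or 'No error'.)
Step 3

Step 3 is incorrect due to a wrong exponent.
The step shows: 3*u**2 + sqrt(2)*sin(u + pi/4)/2
The correct value should be: 3*u**2 + sqrt(2)*sin(u + pi/4)

Explanation: The exponent 1/2 on 2 was incorrectly written as -1/2: the term sqrt(2)*sin(u + pi/4) was incorrectly written as sqrt(2)*sin(u + pi/4)/2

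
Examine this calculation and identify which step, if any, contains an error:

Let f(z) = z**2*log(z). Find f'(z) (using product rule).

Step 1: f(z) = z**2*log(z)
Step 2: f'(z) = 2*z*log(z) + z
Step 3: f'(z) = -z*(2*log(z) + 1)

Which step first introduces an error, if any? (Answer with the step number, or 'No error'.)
Step 3

Step 3 is incorrect due to a sign flip.
The step shows: -z*(2*log(z) + 1)
The correct value should be: z*(2*log(z) + 1)

Explanation: The sign of the whole expression was flipped: the term z*(2*log(z) + 1) was incorrectly written as -z*(2*log(z) + 1)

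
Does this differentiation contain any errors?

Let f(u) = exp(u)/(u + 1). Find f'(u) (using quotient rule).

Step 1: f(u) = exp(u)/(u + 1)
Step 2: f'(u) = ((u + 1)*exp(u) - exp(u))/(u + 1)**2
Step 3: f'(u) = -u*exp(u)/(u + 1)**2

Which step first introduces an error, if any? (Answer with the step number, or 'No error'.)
Step 3

Step 3 is incorrect due to a sign flip.
The step shows: -u*exp(u)/(u + 1)**2
The correct value should be: u*exp(u)/(u + 1)**2

Explanation: The sign of the whole expression was flipped: the term u*exp(u)/(u + 1)**2 was incorrectly written as -u*exp(u)/(u + 1)**2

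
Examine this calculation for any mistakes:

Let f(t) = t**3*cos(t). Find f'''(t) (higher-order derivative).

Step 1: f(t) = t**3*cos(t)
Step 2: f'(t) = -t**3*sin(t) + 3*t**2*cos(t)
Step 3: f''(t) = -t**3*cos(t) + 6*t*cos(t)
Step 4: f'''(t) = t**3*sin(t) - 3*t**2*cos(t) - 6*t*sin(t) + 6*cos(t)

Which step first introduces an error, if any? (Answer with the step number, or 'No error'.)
Step 3

Step 3 is incorrect due to a dropped term.
The step shows: -t**3*cos(t) + 6*t*cos(t)
The correct value should be: -t**3*cos(t) - 6*t**2*sin(t) + 6*t*cos(t)

Explanation: A term was dropped: the term -6*t**2*sin(t) was incorrectly omitted
The later steps are derived from this incorrect expression, so the error originates in Step 3.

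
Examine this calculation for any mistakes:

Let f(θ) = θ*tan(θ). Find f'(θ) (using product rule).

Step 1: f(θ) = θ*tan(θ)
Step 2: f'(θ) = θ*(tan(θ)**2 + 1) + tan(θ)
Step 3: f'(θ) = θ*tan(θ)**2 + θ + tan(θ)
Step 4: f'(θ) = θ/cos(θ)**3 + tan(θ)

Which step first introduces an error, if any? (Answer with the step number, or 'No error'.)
Step 4

Step 4 is incorrect due to a wrong exponent.
The step shows: θ/cos(θ)**3 + tan(θ)
The correct value should be: θ/cos(θ)**2 + tan(θ)

Explanation: The exponent -2 on cos(θ) was incorrectly written as -3: the term θ/cos(θ)**2 was incorrectly written as θ/cos(θ)**3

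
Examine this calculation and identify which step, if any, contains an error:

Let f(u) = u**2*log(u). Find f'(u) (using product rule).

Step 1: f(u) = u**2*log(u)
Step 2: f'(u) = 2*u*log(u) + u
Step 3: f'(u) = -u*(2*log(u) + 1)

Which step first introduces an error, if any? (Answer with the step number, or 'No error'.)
Step 3

Step 3 is incorrect due to a sign flip.
The step shows: -u*(2*log(u) + 1)
The correct value should be: u*(2*log(u) + 1)

Explanation: The sign of the whole expression was flipped: the term u*(2*log(u) + 1) was incorrectly written as -u*(2*log(u) + 1)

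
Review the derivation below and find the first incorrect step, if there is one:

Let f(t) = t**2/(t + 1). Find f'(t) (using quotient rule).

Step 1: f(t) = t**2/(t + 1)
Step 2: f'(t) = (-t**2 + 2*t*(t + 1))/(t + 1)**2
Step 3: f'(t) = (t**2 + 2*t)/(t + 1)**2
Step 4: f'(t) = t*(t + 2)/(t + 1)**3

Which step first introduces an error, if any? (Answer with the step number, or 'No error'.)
Step 4

Step 4 is incorrect due to a wrong exponent.
The step shows: t*(t + 2)/(t + 1)**3
The correct value should be: t*(t + 2)/(t + 1)**2

Explanation: The exponent -2 on t + 1 was incorrectly written as -3: the term t*(t + 2)/(t + 1)**2 was incorrectly written as t*(t + 2)/(t + 1)**3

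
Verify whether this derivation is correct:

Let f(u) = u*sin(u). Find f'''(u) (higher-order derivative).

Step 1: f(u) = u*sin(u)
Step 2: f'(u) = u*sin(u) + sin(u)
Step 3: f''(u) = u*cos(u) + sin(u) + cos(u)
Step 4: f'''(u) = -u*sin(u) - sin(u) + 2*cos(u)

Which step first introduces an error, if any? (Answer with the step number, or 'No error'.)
Step 2

Step 2 is incorrect due to a wrong trig function.
The step shows: u*sin(u) + sin(u)
The correct value should be: u*cos(u) + sin(u)

Explanation: cos(u) was incorrectly written as sin(u): the term u*cos(u) was incorrectly written as u*sin(u)
The later steps are derived from this incorrect expression, so the error originates in Step 2.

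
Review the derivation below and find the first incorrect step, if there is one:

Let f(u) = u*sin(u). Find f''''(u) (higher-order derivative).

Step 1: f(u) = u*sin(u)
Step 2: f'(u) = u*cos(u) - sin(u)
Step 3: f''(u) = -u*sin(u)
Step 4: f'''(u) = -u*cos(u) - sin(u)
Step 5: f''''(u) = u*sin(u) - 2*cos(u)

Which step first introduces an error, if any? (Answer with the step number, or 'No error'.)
Step 2

Step 2 is incorrect due to a sign flip.
The step shows: u*cos(u) - sin(u)
The correct value should be: u*cos(u) + sin(u)

Explanation: The sign of one term was flipped: the term sin(u) was incorrectly written as -sin(u)
The later steps are derived from this incorrect expression, so the error originates in Step 2.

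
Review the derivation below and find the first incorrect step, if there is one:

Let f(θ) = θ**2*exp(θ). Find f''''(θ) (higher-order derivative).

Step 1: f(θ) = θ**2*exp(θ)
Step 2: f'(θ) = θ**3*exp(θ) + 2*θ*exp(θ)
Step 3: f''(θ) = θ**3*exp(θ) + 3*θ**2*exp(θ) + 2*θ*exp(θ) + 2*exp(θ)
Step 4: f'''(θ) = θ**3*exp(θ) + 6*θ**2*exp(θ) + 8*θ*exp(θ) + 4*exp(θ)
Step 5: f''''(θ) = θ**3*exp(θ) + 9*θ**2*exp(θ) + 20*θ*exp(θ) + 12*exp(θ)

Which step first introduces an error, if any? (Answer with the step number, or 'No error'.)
Step 2

Step 2 is incorrect due to a wrong exponent.
The step shows: θ**3*exp(θ) + 2*θ*exp(θ)
The correct value should be: θ**2*exp(θ) + 2*θ*exp(θ)

Explanation: The exponent 2 on θ was incorrectly written as 3: the term θ**2*exp(θ) was incorrectly written as θ**3*exp(θ)
The later steps are derived from this incorrect expression, so the error originates in Step 2.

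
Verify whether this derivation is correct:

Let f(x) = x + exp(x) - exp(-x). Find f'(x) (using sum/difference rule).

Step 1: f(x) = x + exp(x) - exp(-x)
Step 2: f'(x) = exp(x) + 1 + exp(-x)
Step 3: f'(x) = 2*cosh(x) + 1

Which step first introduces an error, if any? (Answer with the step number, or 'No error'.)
No error

All steps in this derivation are correct.
The final answer f'(x) = 2*cosh(x) + 1 is valid.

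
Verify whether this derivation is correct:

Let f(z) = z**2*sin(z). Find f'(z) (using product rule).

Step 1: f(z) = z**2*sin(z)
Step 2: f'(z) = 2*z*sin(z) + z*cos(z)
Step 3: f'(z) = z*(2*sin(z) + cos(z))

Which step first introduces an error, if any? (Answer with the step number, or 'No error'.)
Step 2

Step 2 is incorrect due to a wrong exponent.
The step shows: 2*z*sin(z) + z*cos(z)
The correct value should be: z**2*cos(z) + 2*z*sin(z)

Explanation: The exponent 2 on z was incorrectly written as 1: the term z**2*cos(z) was incorrectly written as z*cos(z)
The later steps are derived from this incorrect expression, so the error originates in Step 2.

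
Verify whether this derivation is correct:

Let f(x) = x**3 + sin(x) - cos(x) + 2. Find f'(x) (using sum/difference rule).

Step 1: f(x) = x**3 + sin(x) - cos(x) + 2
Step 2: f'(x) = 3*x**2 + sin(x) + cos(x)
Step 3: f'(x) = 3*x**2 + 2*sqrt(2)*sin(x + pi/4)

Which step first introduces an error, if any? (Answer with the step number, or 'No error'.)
Step 3

Step 3 is incorrect due to a wrong exponent.
The step shows: 3*x**2 + 2*sqrt(2)*sin(x + pi/4)
The correct value should be: 3*x**2 + sqrt(2)*sin(x + pi/4)

Explanation: The exponent 1/2 on 2 was incorrectly written as 3/2: the term sqrt(2)*sin(x + pi/4) was incorrectly written as 2*sqrt(2)*sin(x + pi/4)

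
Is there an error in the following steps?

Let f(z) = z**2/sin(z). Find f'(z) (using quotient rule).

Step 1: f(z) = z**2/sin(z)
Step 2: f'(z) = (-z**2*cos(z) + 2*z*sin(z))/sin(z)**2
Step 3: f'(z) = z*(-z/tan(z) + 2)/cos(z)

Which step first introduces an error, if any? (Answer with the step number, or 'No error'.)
Step 3

Step 3 is incorrect due to a wrong trig function.
The step shows: z*(-z/tan(z) + 2)/cos(z)
The correct value should be: z*(-z/tan(z) + 2)/sin(z)

Explanation: sin(z) was incorrectly written as cos(z): the term z*(-z/tan(z) + 2)/sin(z) was incorrectly written as z*(-z/tan(z) + 2)/cos(z)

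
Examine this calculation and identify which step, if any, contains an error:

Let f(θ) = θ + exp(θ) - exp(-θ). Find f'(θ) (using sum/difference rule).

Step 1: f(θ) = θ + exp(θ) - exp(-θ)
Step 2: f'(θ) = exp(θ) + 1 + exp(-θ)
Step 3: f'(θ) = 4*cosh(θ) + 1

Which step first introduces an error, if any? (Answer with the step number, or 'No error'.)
Step 3

Step 3 is incorrect due to a wrong coefficient.
The step shows: 4*cosh(θ) + 1
The correct value should be: 2*cosh(θ) + 1

Explanation: The coefficient 2 was incorrectly written as 4: the term 2*cosh(θ) was incorrectly written as 4*cosh(θ)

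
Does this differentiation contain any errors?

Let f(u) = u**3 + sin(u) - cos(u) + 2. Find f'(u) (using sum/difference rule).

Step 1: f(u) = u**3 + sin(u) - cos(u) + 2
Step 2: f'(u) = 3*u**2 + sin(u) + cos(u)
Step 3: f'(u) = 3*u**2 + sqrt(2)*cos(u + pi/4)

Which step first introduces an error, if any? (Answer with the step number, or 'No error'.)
Step 3

Step 3 is incorrect due to a wrong trig function.
The step shows: 3*u**2 + sqrt(2)*cos(u + pi/4)
The correct value should be: 3*u**2 + sqrt(2)*sin(u + pi/4)

Explanation: sin(u + pi/4) was incorrectly written as cos(u + pi/4): the term sqrt(2)*sin(u + pi/4) was incorrectly written as sqrt(2)*cos(u + pi/4)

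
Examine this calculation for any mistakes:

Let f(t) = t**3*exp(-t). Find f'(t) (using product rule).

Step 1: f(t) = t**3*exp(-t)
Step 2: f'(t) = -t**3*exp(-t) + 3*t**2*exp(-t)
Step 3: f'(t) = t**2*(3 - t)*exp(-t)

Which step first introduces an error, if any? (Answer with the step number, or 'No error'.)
No error

All steps in this derivation are correct.
The final answer f'(t) = t**2*(3 - t)*exp(-t) is valid.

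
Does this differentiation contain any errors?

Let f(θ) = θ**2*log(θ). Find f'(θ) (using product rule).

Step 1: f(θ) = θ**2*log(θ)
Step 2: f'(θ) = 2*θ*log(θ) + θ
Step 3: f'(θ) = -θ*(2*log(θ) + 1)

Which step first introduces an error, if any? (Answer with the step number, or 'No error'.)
Step 3

Step 3 is incorrect due to a sign flip.
The step shows: -θ*(2*log(θ) + 1)
The correct value should be: θ*(2*log(θ) + 1)

Explanation: The sign of the whole expression was flipped: the term θ*(2*log(θ) + 1) was incorrectly written as -θ*(2*log(θ) + 1)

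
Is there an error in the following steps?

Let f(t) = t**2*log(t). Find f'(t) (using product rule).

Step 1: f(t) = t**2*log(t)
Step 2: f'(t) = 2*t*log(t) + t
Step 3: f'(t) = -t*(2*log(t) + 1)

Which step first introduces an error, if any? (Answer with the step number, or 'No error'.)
Step 3

Step 3 is incorrect due to a sign flip.
The step shows: -t*(2*log(t) + 1)
The correct value should be: t*(2*log(t) + 1)

Explanation: The sign of the whole expression was flipped: the term t*(2*log(t) + 1) was incorrectly written as -t*(2*log(t) + 1)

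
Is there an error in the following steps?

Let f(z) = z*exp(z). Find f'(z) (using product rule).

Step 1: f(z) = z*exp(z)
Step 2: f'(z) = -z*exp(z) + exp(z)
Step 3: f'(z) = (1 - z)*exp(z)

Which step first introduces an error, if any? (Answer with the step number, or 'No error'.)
Step 2

Step 2 is incorrect due to a sign flip.
The step shows: -z*exp(z) + exp(z)
The correct value should be: z*exp(z) + exp(z)

Explanation: The sign of one term was flipped: the term z*exp(z) was incorrectly written as -z*exp(z)
The later steps are derived from this incorrect expression, so the error originates in Step 2.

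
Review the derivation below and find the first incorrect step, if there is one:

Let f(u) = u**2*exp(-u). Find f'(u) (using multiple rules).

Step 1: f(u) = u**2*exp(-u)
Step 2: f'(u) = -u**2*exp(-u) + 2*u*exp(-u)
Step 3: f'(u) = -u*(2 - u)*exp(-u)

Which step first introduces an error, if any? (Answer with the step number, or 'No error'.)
Step 3

Step 3 is incorrect due to a sign flip.
The step shows: -u*(2 - u)*exp(-u)
The correct value should be: u*(2 - u)*exp(-u)

Explanation: The sign of the whole expression was flipped: the term u*(2 - u)*exp(-u) was incorrectly written as -u*(2 - u)*exp(-u)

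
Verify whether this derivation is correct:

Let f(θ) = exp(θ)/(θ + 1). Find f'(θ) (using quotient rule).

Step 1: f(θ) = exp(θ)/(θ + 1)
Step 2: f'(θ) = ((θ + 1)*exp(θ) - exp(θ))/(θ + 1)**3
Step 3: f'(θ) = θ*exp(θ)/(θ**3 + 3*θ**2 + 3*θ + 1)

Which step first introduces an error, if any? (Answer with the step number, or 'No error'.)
Step 2

Step 2 is incorrect due to a wrong exponent.
The step shows: ((θ + 1)*exp(θ) - exp(θ))/(θ + 1)**3
The correct value should be: ((θ + 1)*exp(θ) - exp(θ))/(θ + 1)**2

Explanation: The exponent -2 on θ + 1 was incorrectly written as -3: the term ((θ + 1)*exp(θ) - exp(θ))/(θ + 1)**2 was incorrectly written as ((θ + 1)*exp(θ) - exp(θ))/(θ + 1)**3
The later steps are derived from this incorrect expression, so the error originates in Step 2.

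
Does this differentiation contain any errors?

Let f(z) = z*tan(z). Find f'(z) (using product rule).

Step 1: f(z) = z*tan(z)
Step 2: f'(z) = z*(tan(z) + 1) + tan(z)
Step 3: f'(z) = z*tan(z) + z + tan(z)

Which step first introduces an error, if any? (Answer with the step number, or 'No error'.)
Step 2

Step 2 is incorrect due to a wrong exponent.
The step shows: z*(tan(z) + 1) + tan(z)
The correct value should be: z*(tan(z)**2 + 1) + tan(z)

Explanation: The exponent 2 on tan(z) was incorrectly written as 1: the term z*(tan(z)**2 + 1) was incorrectly written as z*(tan(z) + 1)
The later steps are derived from this incorrect expression, so the error originates in Step 2.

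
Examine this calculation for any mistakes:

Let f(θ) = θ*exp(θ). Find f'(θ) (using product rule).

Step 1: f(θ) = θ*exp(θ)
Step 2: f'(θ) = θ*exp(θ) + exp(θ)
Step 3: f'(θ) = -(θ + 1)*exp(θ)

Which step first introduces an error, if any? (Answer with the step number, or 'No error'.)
Step 3

Step 3 is incorrect due to a sign flip.
The step shows: -(θ + 1)*exp(θ)
The correct value should be: (θ + 1)*exp(θ)

Explanation: The sign of the whole expression was flipped: the term (θ + 1)*exp(θ) was incorrectly written as -(θ + 1)*exp(θ)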